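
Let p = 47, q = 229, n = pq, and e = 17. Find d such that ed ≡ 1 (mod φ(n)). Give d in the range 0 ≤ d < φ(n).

φ(n) = (p−1)(q−1) = 46·228 = 10488.
Need d with 17·d ≡ 1 (mod 10488). Apply the extended Euclidean algorithm:
10488 = 616×17 + 16
17 = 1×16 + 1
16 = 16×1 + 0
Back-substitute:
1 = 17 − 16
1 = −10488 + 617·17
So 17·617 ≡ 1 (mod 10488), hence d = 617.

617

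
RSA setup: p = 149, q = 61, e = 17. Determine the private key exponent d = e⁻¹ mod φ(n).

φ(n) = (p−1)(q−1) = 148·60 = 8880.
Need d with 17·d ≡ 1 (mod 8880). Apply the extended Euclidean algorithm:
8880 = 522*17 + 6
17 = 2*6 + 5
6 = 1*5 + 1
5 = 5*1 + 0
Back-substitute:
1 = 6 − 5
1 = −17 + 3·6
1 = 3·8880 − 1567·17
So 17·(-1567) ≡ 1 (mod 8880), hence d ≡ -1567 ≡ 7313 (mod 8880).

7313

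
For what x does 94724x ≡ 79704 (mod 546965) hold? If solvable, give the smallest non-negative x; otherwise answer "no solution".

227901

First find gcd(94724, 546965):
546965 = 5×94724 + 73345
94724 = 1×73345 + 21379
73345 = 3×21379 + 9208
21379 = 2×9208 + 2963
9208 = 3×2963 + 319
2963 = 9×319 + 92
319 = 3×92 + 43
92 = 2×43 + 6
43 = 7×6 + 1
6 = 6×1 + 0
gcd = 1, so a unique solution mod 546965 exists.
Back-substitute for the Bézout coefficients:
1 = 43 − 7·6
1 = −7·92 + 15·43
1 = 15·319 − 52·92
1 = −52·2963 + 483·319
1 = 483·9208 − 1501·2963
1 = −1501·21379 + 3485·9208
1 = 3485·73345 − 11956·21379
1 = −11956·94724 + 15441·73345
1 = 15441·546965 − 89161·94724
So 94724·(-89161) ≡ 1 (mod 546965), giving 94724⁻¹ ≡ 457804.
x ≡ 94724⁻¹·79704 ≡ 457804·79704 ≡ 227901 (mod 546965).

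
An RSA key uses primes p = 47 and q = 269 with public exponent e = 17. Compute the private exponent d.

7977

φ(n) = (p−1)(q−1) = 46·268 = 12328.
Need d with 17·d ≡ 1 (mod 12328). Apply the extended Euclidean algorithm:
12328 = 725*17 + 3
17 = 5*3 + 2
3 = 1*2 + 1
2 = 2*1 + 0
Back-substitute:
1 = 3 − 2
1 = −17 + 6·3
1 = 6·12328 − 4351·17
So 17·(-4351) ≡ 1 (mod 12328), hence d ≡ -4351 ≡ 7977 (mod 12328).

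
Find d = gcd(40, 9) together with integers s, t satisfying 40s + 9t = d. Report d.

1

Repeated division:
40 = 4*9 + 4
9 = 2*4 + 1
4 = 4*1 + 0
gcd(40, 9) = 1.
Express as a combination:
1 = 9 − 2·4
1 = −2·40 + 9·9
So 1 = (-2)·40 + (9)·9.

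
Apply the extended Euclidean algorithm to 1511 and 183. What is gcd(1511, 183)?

Apply Euclid's algorithm to 1511 and 183:
1511 = 8×183 + 47
183 = 3×47 + 42
47 = 1×42 + 5
42 = 8×5 + 2
5 = 2×2 + 1
2 = 2×1 + 0
gcd(1511, 183) = 1.
Back-substituting:
1 = 5 − 2·2
1 = −2·42 + 17·5
1 = 17·47 − 19·42
1 = −19·183 + 74·47
1 = 74·1511 − 611·183
So 1 = (74)·1511 + (-611)·183.

1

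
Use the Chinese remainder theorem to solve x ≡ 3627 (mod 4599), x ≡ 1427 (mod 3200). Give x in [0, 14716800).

Write x = 3627 + 4599·k. Then 4599·k ≡ 1427 − 3627 ≡ 1000 (mod 3200).
Need 4599⁻¹ mod 3200. Extended Euclid on (3200, 1399):
3200 = 2×1399 + 402
1399 = 3×402 + 193
402 = 2×193 + 16
193 = 12×16 + 1
16 = 16×1 + 0
Back-substitute:
1 = 193 − 12·16
1 = −12·402 + 25·193
1 = 25·1399 − 87·402
1 = −87·3200 + 199·1399
4599⁻¹ ≡ 199 (mod 3200), so k ≡ 199·1000 ≡ 600 (mod 3200).
x = 3627 + 4599·600 = 2763027.

2763027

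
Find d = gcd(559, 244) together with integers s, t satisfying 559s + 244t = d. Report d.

Euclidean algorithm:
559 = 2×244 + 71
244 = 3×71 + 31
71 = 2×31 + 9
31 = 3×9 + 4
9 = 2×4 + 1
4 = 4×1 + 0
gcd(559, 244) = 1.
Working backward:
1 = 9 − 2·4
1 = −2·31 + 7·9
1 = 7·71 − 16·31
1 = −16·244 + 55·71
1 = 55·559 − 126·244
So 1 = (55)·559 + (-126)·244.

1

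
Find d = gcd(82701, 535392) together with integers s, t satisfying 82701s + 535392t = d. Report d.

9

Euclidean algorithm:
535392 = 6*82701 + 39186
82701 = 2*39186 + 4329
39186 = 9*4329 + 225
4329 = 19*225 + 54
225 = 4*54 + 9
54 = 6*9 + 0
gcd(82701, 535392) = 9.
Working backward:
9 = 225 − 4·54
9 = −4·4329 + 77·225
9 = 77·39186 − 697·4329
9 = −697·82701 + 1471·39186
9 = 1471·535392 − 9523·82701
So 9 = (1471)·535392 + (-9523)·82701.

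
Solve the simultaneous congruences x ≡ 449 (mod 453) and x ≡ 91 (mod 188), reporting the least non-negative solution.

4979

Write x = 449 + 453·k. Then 453·k ≡ 91 − 449 ≡ 18 (mod 188).
Need 453⁻¹ mod 188. Extended Euclid on (188, 77):
188 = 2×77 + 34
77 = 2×34 + 9
34 = 3×9 + 7
9 = 1×7 + 2
7 = 3×2 + 1
2 = 2×1 + 0
Back-substitute:
1 = 7 − 3·2
1 = −3·9 + 4·7
1 = 4·34 − 15·9
1 = −15·77 + 34·34
1 = 34·188 − 83·77
453⁻¹ ≡ 105 (mod 188), so k ≡ 105·18 ≡ 10 (mod 188).
x = 449 + 453·10 = 4979.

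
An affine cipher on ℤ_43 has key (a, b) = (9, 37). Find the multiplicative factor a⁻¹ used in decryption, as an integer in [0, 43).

24

Extended Euclidean algorithm:
43 = 4×9 + 7
9 = 1×7 + 2
7 = 3×2 + 1
2 = 2×1 + 0
Since gcd(9, 43) = 1, back-substitute to write 1 as a combination:
1 = 7 − 3·2
1 = −3·9 + 4·7
1 = 4·43 − 19·9
So 9·(-19) ≡ 1 (mod 43), and -19 ≡ 24 (mod 43).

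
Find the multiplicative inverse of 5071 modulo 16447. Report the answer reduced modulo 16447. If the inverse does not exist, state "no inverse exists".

Extended Euclidean algorithm:
16447 = 3·5071 + 1234
5071 = 4·1234 + 135
1234 = 9·135 + 19
135 = 7·19 + 2
19 = 9·2 + 1
2 = 2·1 + 0
gcd = 1, so the inverse exists. Back-substitute:
1 = 19 − 9·2
1 = −9·135 + 64·19
1 = 64·1234 − 585·135
1 = −585·5071 + 2404·1234
1 = 2404·16447 − 7797·5071
So 5071·(-7797) ≡ 1 (mod 16447), and -7797 ≡ 8650 (mod 16447).

8650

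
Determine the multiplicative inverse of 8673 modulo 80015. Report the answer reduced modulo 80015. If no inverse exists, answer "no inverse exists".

Run Euclid on (80015, 8673):
80015 = 9·8673 + 1958
8673 = 4·1958 + 841
1958 = 2·841 + 276
841 = 3·276 + 13
276 = 21·13 + 3
13 = 4·3 + 1
3 = 3·1 + 0
The gcd is 1. Working backward:
1 = 13 − 4·3
1 = −4·276 + 85·13
1 = 85·841 − 259·276
1 = −259·1958 + 603·841
1 = 603·8673 − 2671·1958
1 = −2671·80015 + 24642·8673
So 8673·24642 ≡ 1 (mod 80015).

24642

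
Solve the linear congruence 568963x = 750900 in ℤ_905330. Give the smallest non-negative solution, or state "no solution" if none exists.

First find gcd(568963, 905330):
905330 = 1×568963 + 336367
568963 = 1×336367 + 232596
336367 = 1×232596 + 103771
232596 = 2×103771 + 25054
103771 = 4×25054 + 3555
25054 = 7×3555 + 169
3555 = 21×169 + 6
169 = 28×6 + 1
6 = 6×1 + 0
gcd = 1, so a unique solution mod 905330 exists.
Back-substitute for the Bézout coefficients:
1 = 169 − 28·6
1 = −28·3555 + 589·169
1 = 589·25054 − 4151·3555
1 = −4151·103771 + 17193·25054
1 = 17193·232596 − 38537·103771
1 = −38537·336367 + 55730·232596
1 = 55730·568963 − 94267·336367
1 = −94267·905330 + 149997·568963
So 568963·(149997) ≡ 1 (mod 905330), giving 568963⁻¹ ≡ 149997.
x ≡ 568963⁻¹·750900 ≡ 149997·750900 ≡ 642000 (mod 905330).

642000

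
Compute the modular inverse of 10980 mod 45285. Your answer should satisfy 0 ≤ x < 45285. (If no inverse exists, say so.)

no inverse exists

Compute gcd(10980, 45285):
45285 = 4·10980 + 1365
10980 = 8·1365 + 60
1365 = 22·60 + 45
60 = 1·45 + 15
45 = 3·15 + 0
The gcd is 15, not 1, hence no inverse exists.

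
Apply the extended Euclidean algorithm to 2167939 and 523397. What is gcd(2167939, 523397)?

1

Euclidean algorithm:
2167939 = 4·523397 + 74351
523397 = 7·74351 + 2940
74351 = 25·2940 + 851
2940 = 3·851 + 387
851 = 2·387 + 77
387 = 5·77 + 2
77 = 38·2 + 1
2 = 2·1 + 0
gcd(2167939, 523397) = 1.
Back-substituting:
1 = 77 − 38·2
1 = −38·387 + 191·77
1 = 191·851 − 420·387
1 = −420·2940 + 1451·851
1 = 1451·74351 − 36695·2940
1 = −36695·523397 + 258316·74351
1 = 258316·2167939 − 1069959·523397
So 1 = (258316)·2167939 + (-1069959)·523397.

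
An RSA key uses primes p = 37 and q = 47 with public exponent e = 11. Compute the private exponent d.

φ(n) = (p−1)(q−1) = 36·46 = 1656.
Need d with 11·d ≡ 1 (mod 1656). Apply the extended Euclidean algorithm:
1656 = 150*11 + 6
11 = 1*6 + 5
6 = 1*5 + 1
5 = 5*1 + 0
Back-substitute:
1 = 6 − 5
1 = −11 + 2·6
1 = 2·1656 − 301·11
So 11·(-301) ≡ 1 (mod 1656), hence d ≡ -301 ≡ 1355 (mod 1656).

1355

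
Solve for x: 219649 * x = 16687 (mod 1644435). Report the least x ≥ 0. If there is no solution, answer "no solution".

First find gcd(219649, 1644435):
1644435 = 7*219649 + 106892
219649 = 2*106892 + 5865
106892 = 18*5865 + 1322
5865 = 4*1322 + 577
1322 = 2*577 + 168
577 = 3*168 + 73
168 = 2*73 + 22
73 = 3*22 + 7
22 = 3*7 + 1
7 = 7*1 + 0
gcd = 1, so a unique solution mod 1644435 exists.
Back-substitute for the Bézout coefficients:
1 = 22 − 3·7
1 = −3·73 + 10·22
1 = 10·168 − 23·73
1 = −23·577 + 79·168
1 = 79·1322 − 181·577
1 = −181·5865 + 803·1322
1 = 803·106892 − 14635·5865
1 = −14635·219649 + 30073·106892
1 = 30073·1644435 − 225146·219649
So 219649·(-225146) ≡ 1 (mod 1644435), giving 219649⁻¹ ≡ 1419289.
x ≡ 219649⁻¹·16687 ≡ 1419289·16687 ≡ 522673 (mod 1644435).

522673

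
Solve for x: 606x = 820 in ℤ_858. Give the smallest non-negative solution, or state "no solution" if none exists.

gcd(606, 858):
858 = 1×606 + 252
606 = 2×252 + 102
252 = 2×102 + 48
102 = 2×48 + 6
48 = 8×6 + 0
gcd = 6, but 6 ∤ 820, so the congruence has no solution.

no solution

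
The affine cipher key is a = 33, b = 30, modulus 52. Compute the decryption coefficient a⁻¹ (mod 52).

Apply the Euclidean algorithm to 52 and 33:
52 = 1·33 + 19
33 = 1·19 + 14
19 = 1·14 + 5
14 = 2·5 + 4
5 = 1·4 + 1
4 = 4·1 + 0
The gcd is 1. Working backward:
1 = 5 − 4
1 = −14 + 3·5
1 = 3·19 − 4·14
1 = −4·33 + 7·19
1 = 7·52 − 11·33
Hence 33⁻¹ ≡ -11 ≡ 41 (mod 52).

41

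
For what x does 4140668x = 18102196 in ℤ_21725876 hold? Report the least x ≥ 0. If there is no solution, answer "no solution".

4420297

First find gcd(4140668, 21725876):
21725876 = 5*4140668 + 1022536
4140668 = 4*1022536 + 50524
1022536 = 20*50524 + 12056
50524 = 4*12056 + 2300
12056 = 5*2300 + 556
2300 = 4*556 + 76
556 = 7*76 + 24
76 = 3*24 + 4
24 = 6*4 + 0
gcd = 4 and 4 | 18102196, so solutions exist. Divide through by 4: 1035167x ≡ 4525549 (mod 5431469).
Now find 1035167⁻¹ mod 5431469:
5431469 = 5*1035167 + 255634
1035167 = 4*255634 + 12631
255634 = 20*12631 + 3014
12631 = 4*3014 + 575
3014 = 5*575 + 139
575 = 4*139 + 19
139 = 7*19 + 6
19 = 3*6 + 1
6 = 6*1 + 0
Back-substitute:
1 = 19 − 3·6
1 = −3·139 + 22·19
1 = 22·575 − 91·139
1 = −91·3014 + 477·575
1 = 477·12631 − 1999·3014
1 = −1999·255634 + 40457·12631
1 = 40457·1035167 − 163827·255634
1 = −163827·5431469 + 859592·1035167
So 1035167⁻¹ ≡ 859592 (mod 5431469).
Then x ≡ 859592·4525549 ≡ 4420297 (mod 5431469); the smallest non-negative solution is x = 4420297.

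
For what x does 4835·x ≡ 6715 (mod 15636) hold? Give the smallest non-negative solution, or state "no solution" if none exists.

7973

First find gcd(4835, 15636):
15636 = 3*4835 + 1131
4835 = 4*1131 + 311
1131 = 3*311 + 198
311 = 1*198 + 113
198 = 1*113 + 85
113 = 1*85 + 28
85 = 3*28 + 1
28 = 28*1 + 0
gcd = 1, so a unique solution mod 15636 exists.
Back-substitute for the Bézout coefficients:
1 = 85 − 3·28
1 = −3·113 + 4·85
1 = 4·198 − 7·113
1 = −7·311 + 11·198
1 = 11·1131 − 40·311
1 = −40·4835 + 171·1131
1 = 171·15636 − 553·4835
So 4835·(-553) ≡ 1 (mod 15636), giving 4835⁻¹ ≡ 15083.
x ≡ 4835⁻¹·6715 ≡ 15083·6715 ≡ 7973 (mod 15636).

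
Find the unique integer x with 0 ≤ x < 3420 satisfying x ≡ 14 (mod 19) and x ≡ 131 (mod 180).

Write x = 14 + 19·k. Then 19·k ≡ 131 − 14 ≡ 117 (mod 180).
Need 19⁻¹ mod 180. Extended Euclid on (180, 19):
180 = 9×19 + 9
19 = 2×9 + 1
9 = 9×1 + 0
Back-substitute:
1 = 19 − 2·9
1 = −2·180 + 19·19
19⁻¹ ≡ 19 (mod 180), so k ≡ 19·117 ≡ 63 (mod 180).
x = 14 + 19·63 = 1211.

1211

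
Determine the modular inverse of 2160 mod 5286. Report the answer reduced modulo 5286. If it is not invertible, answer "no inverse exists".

no inverse exists

Euclidean algorithm on 5286, 2160:
5286 = 2×2160 + 966
2160 = 2×966 + 228
966 = 4×228 + 54
228 = 4×54 + 12
54 = 4×12 + 6
12 = 2×6 + 0
The gcd is 6, not 1, hence no inverse exists.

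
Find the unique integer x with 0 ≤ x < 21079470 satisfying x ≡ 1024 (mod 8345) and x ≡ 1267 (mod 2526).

Write x = 1024 + 8345·k. Then 8345·k ≡ 1267 − 1024 ≡ 243 (mod 2526).
Need 8345⁻¹ mod 2526. Extended Euclid on (2526, 767):
2526 = 3·767 + 225
767 = 3·225 + 92
225 = 2·92 + 41
92 = 2·41 + 10
41 = 4·10 + 1
10 = 10·1 + 0
Back-substitute:
1 = 41 − 4·10
1 = −4·92 + 9·41
1 = 9·225 − 22·92
1 = −22·767 + 75·225
1 = 75·2526 − 247·767
8345⁻¹ ≡ 2279 (mod 2526), so k ≡ 2279·243 ≡ 603 (mod 2526).
x = 1024 + 8345·603 = 5033059.

5033059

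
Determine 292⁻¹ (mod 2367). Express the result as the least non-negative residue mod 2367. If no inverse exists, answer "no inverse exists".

Run Euclid on (2367, 292):
2367 = 8×292 + 31
292 = 9×31 + 13
31 = 2×13 + 5
13 = 2×5 + 3
5 = 1×3 + 2
3 = 1×2 + 1
2 = 2×1 + 0
Since gcd(292, 2367) = 1, back-substitute to write 1 as a combination:
1 = 3 − 2
1 = −5 + 2·3
1 = 2·13 − 5·5
1 = −5·31 + 12·13
1 = 12·292 − 113·31
1 = −113·2367 + 916·292
So 292·916 ≡ 1 (mod 2367).

916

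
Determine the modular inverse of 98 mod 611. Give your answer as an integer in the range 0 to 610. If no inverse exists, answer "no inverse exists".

Extended Euclidean algorithm:
611 = 6×98 + 23
98 = 4×23 + 6
23 = 3×6 + 5
6 = 1×5 + 1
5 = 5×1 + 0
Since gcd(98, 611) = 1, back-substitute to write 1 as a combination:
1 = 6 − 5
1 = −23 + 4·6
1 = 4·98 − 17·23
1 = −17·611 + 106·98
So 98·106 ≡ 1 (mod 611).

106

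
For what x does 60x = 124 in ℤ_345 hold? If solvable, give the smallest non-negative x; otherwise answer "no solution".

gcd(60, 345):
345 = 5×60 + 45
60 = 1×45 + 15
45 = 3×15 + 0
gcd = 15, but 15 ∤ 124, so the congruence has no solution.

no solution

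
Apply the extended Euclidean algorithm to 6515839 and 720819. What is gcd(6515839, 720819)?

Apply Euclid's algorithm to 6515839 and 720819:
6515839 = 9·720819 + 28468
720819 = 25·28468 + 9119
28468 = 3·9119 + 1111
9119 = 8·1111 + 231
1111 = 4·231 + 187
231 = 1·187 + 44
187 = 4·44 + 11
44 = 4·11 + 0
gcd(6515839, 720819) = 11.
Express as a combination:
11 = 187 − 4·44
11 = −4·231 + 5·187
11 = 5·1111 − 24·231
11 = −24·9119 + 197·1111
11 = 197·28468 − 615·9119
11 = −615·720819 + 15572·28468
11 = 15572·6515839 − 140763·720819
So 11 = (15572)·6515839 + (-140763)·720819.

11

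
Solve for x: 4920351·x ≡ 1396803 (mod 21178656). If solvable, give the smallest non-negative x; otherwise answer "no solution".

5464061

First find gcd(4920351, 21178656):
21178656 = 4×4920351 + 1497252
4920351 = 3×1497252 + 428595
1497252 = 3×428595 + 211467
428595 = 2×211467 + 5661
211467 = 37×5661 + 2010
5661 = 2×2010 + 1641
2010 = 1×1641 + 369
1641 = 4×369 + 165
369 = 2×165 + 39
165 = 4×39 + 9
39 = 4×9 + 3
9 = 3×3 + 0
gcd = 3 and 3 | 1396803, so solutions exist. Divide through by 3: 1640117x ≡ 465601 (mod 7059552).
Now find 1640117⁻¹ mod 7059552:
7059552 = 4×1640117 + 499084
1640117 = 3×499084 + 142865
499084 = 3×142865 + 70489
142865 = 2×70489 + 1887
70489 = 37×1887 + 670
1887 = 2×670 + 547
670 = 1×547 + 123
547 = 4×123 + 55
123 = 2×55 + 13
55 = 4×13 + 3
13 = 4×3 + 1
3 = 3×1 + 0
Back-substitute:
1 = 13 − 4·3
1 = −4·55 + 17·13
1 = 17·123 − 38·55
1 = −38·547 + 169·123
1 = 169·670 − 207·547
1 = −207·1887 + 583·670
1 = 583·70489 − 21778·1887
1 = −21778·142865 + 44139·70489
1 = 44139·499084 − 154195·142865
1 = −154195·1640117 + 506724·499084
1 = 506724·7059552 − 2181091·1640117
So 1640117·(-2181091) ≡ 1 (mod 7059552), i.e. 1640117⁻¹ ≡ 4878461.
Then x ≡ 4878461·465601 ≡ 5464061 (mod 7059552); the smallest non-negative solution is x = 5464061.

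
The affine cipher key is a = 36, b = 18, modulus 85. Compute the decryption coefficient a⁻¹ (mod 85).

26

gcd(85, 36) by repeated division:
85 = 2·36 + 13
36 = 2·13 + 10
13 = 1·10 + 3
10 = 3·3 + 1
3 = 3·1 + 0
The gcd is 1. Working backward:
1 = 10 − 3·3
1 = −3·13 + 4·10
1 = 4·36 − 11·13
1 = −11·85 + 26·36
So 36·26 ≡ 1 (mod 85).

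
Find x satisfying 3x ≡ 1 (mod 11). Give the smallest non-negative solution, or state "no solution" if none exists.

4

First find gcd(3, 11):
11 = 3·3 + 2
3 = 1·2 + 1
2 = 2·1 + 0
gcd = 1, so a unique solution mod 11 exists.
Back-substitute for the Bézout coefficients:
1 = 3 − 2
1 = −11 + 4·3
So 3·(4) ≡ 1 (mod 11), giving 3⁻¹ ≡ 4.
x ≡ 3⁻¹·1 ≡ 4·1 ≡ 4 (mod 11).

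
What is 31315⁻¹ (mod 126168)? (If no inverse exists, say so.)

Apply the Euclidean algorithm to 126168 and 31315:
126168 = 4·31315 + 908
31315 = 34·908 + 443
908 = 2·443 + 22
443 = 20·22 + 3
22 = 7·3 + 1
3 = 3·1 + 0
The gcd is 1. Working backward:
1 = 22 − 7·3
1 = −7·443 + 141·22
1 = 141·908 − 289·443
1 = −289·31315 + 9967·908
1 = 9967·126168 − 40157·31315
So 31315·(-40157) ≡ 1 (mod 126168), and -40157 ≡ 86011 (mod 126168).

86011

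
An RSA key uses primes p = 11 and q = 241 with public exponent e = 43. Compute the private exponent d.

1507

φ(n) = (p−1)(q−1) = 10·240 = 2400.
Need d with 43·d ≡ 1 (mod 2400). Apply the extended Euclidean algorithm:
2400 = 55×43 + 35
43 = 1×35 + 8
35 = 4×8 + 3
8 = 2×3 + 2
3 = 1×2 + 1
2 = 2×1 + 0
Back-substitute:
1 = 3 − 2
1 = −8 + 3·3
1 = 3·35 − 13·8
1 = −13·43 + 16·35
1 = 16·2400 − 893·43
So 43·(-893) ≡ 1 (mod 2400), hence d ≡ -893 ≡ 1507 (mod 2400).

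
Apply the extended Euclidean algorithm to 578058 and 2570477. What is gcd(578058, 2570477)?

Repeated division:
2570477 = 4*578058 + 258245
578058 = 2*258245 + 61568
258245 = 4*61568 + 11973
61568 = 5*11973 + 1703
11973 = 7*1703 + 52
1703 = 32*52 + 39
52 = 1*39 + 13
39 = 3*13 + 0
gcd(578058, 2570477) = 13.
Working backward:
13 = 52 − 39
13 = −1703 + 33·52
13 = 33·11973 − 232·1703
13 = −232·61568 + 1193·11973
13 = 1193·258245 − 5004·61568
13 = −5004·578058 + 11201·258245
13 = 11201·2570477 − 49808·578058
So 13 = (11201)·2570477 + (-49808)·578058.

13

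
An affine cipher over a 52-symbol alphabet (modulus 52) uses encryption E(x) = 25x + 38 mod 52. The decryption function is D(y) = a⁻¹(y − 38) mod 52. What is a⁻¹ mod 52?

25

Extended Euclidean algorithm:
52 = 2*25 + 2
25 = 12*2 + 1
2 = 2*1 + 0
Since gcd(25, 52) = 1, back-substitute to write 1 as a combination:
1 = 25 − 12·2
1 = −12·52 + 25·25
So 25·25 ≡ 1 (mod 52).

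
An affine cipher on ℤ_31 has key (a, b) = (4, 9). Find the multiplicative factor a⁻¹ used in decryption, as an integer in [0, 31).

Extended Euclidean algorithm:
31 = 7×4 + 3
4 = 1×3 + 1
3 = 3×1 + 0
gcd = 1, so the inverse exists. Back-substitute:
1 = 4 − 3
1 = −31 + 8·4
So 4·8 ≡ 1 (mod 31).

8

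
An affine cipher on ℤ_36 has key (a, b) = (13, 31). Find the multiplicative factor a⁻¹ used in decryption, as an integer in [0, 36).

25

gcd(36, 13) by repeated division:
36 = 2×13 + 10
13 = 1×10 + 3
10 = 3×3 + 1
3 = 3×1 + 0
The gcd is 1. Working backward:
1 = 10 − 3·3
1 = −3·13 + 4·10
1 = 4·36 − 11·13
So 13·(-11) ≡ 1 (mod 36), and -11 ≡ 25 (mod 36).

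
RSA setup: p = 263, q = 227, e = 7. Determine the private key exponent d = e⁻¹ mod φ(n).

8459

φ(n) = (p−1)(q−1) = 262·226 = 59212.
Need d with 7·d ≡ 1 (mod 59212). Apply the extended Euclidean algorithm:
59212 = 8458*7 + 6
7 = 1*6 + 1
6 = 6*1 + 0
Back-substitute:
1 = 7 − 6
1 = −59212 + 8459·7
So 7·8459 ≡ 1 (mod 59212), hence d = 8459.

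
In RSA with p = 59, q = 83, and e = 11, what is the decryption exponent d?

3459

φ(n) = (p−1)(q−1) = 58·82 = 4756.
Need d with 11·d ≡ 1 (mod 4756). Apply the extended Euclidean algorithm:
4756 = 432*11 + 4
11 = 2*4 + 3
4 = 1*3 + 1
3 = 3*1 + 0
Back-substitute:
1 = 4 − 3
1 = −11 + 3·4
1 = 3·4756 − 1297·11
So 11·(-1297) ≡ 1 (mod 4756), hence d ≡ -1297 ≡ 3459 (mod 4756).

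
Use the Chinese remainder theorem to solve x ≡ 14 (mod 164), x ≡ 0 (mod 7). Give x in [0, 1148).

Write x = 14 + 164·k. Then 164·k ≡ 0 − 14 ≡ 0 (mod 7).
Need 164⁻¹ mod 7. Extended Euclid on (7, 3):
7 = 2*3 + 1
3 = 3*1 + 0
Back-substitute:
1 = 7 − 2·3
164⁻¹ ≡ 5 (mod 7), so k ≡ 5·0 ≡ 0 (mod 7).
x = 14 + 164·0 = 14.

14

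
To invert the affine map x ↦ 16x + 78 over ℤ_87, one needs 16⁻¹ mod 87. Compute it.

49

gcd(87, 16) by repeated division:
87 = 5*16 + 7
16 = 2*7 + 2
7 = 3*2 + 1
2 = 2*1 + 0
Since gcd(16, 87) = 1, back-substitute to write 1 as a combination:
1 = 7 − 3·2
1 = −3·16 + 7·7
1 = 7·87 − 38·16
Hence 16⁻¹ ≡ -38 ≡ 49 (mod 87).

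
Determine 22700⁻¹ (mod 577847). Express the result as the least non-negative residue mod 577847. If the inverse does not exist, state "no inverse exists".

Apply the Euclidean algorithm to 577847 and 22700:
577847 = 25×22700 + 10347
22700 = 2×10347 + 2006
10347 = 5×2006 + 317
2006 = 6×317 + 104
317 = 3×104 + 5
104 = 20×5 + 4
5 = 1×4 + 1
4 = 4×1 + 0
Since gcd(22700, 577847) = 1, back-substitute to write 1 as a combination:
1 = 5 − 4
1 = −104 + 21·5
1 = 21·317 − 64·104
1 = −64·2006 + 405·317
1 = 405·10347 − 2089·2006
1 = −2089·22700 + 4583·10347
1 = 4583·577847 − 116664·22700
Hence 22700⁻¹ ≡ -116664 ≡ 461183 (mod 577847).

461183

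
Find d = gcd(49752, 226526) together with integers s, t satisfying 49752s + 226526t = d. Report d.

Repeated division:
226526 = 4×49752 + 27518
49752 = 1×27518 + 22234
27518 = 1×22234 + 5284
22234 = 4×5284 + 1098
5284 = 4×1098 + 892
1098 = 1×892 + 206
892 = 4×206 + 68
206 = 3×68 + 2
68 = 34×2 + 0
gcd(49752, 226526) = 2.
Express as a combination:
2 = 206 − 3·68
2 = −3·892 + 13·206
2 = 13·1098 − 16·892
2 = −16·5284 + 77·1098
2 = 77·22234 − 324·5284
2 = −324·27518 + 401·22234
2 = 401·49752 − 725·27518
2 = −725·226526 + 3301·49752
So 2 = (-725)·226526 + (3301)·49752.

2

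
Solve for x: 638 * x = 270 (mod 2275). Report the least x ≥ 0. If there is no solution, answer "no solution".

First find gcd(638, 2275):
2275 = 3×638 + 361
638 = 1×361 + 277
361 = 1×277 + 84
277 = 3×84 + 25
84 = 3×25 + 9
25 = 2×9 + 7
9 = 1×7 + 2
7 = 3×2 + 1
2 = 2×1 + 0
gcd = 1, so a unique solution mod 2275 exists.
Back-substitute for the Bézout coefficients:
1 = 7 − 3·2
1 = −3·9 + 4·7
1 = 4·25 − 11·9
1 = −11·84 + 37·25
1 = 37·277 − 122·84
1 = −122·361 + 159·277
1 = 159·638 − 281·361
1 = −281·2275 + 1002·638
So 638·(1002) ≡ 1 (mod 2275), giving 638⁻¹ ≡ 1002.
x ≡ 638⁻¹·270 ≡ 1002·270 ≡ 2090 (mod 2275).

2090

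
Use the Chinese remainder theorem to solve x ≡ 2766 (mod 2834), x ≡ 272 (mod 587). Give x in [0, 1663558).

220984

Write x = 2766 + 2834·k. Then 2834·k ≡ 272 − 2766 ≡ 441 (mod 587).
Need 2834⁻¹ mod 587. Extended Euclid on (587, 486):
587 = 1*486 + 101
486 = 4*101 + 82
101 = 1*82 + 19
82 = 4*19 + 6
19 = 3*6 + 1
6 = 6*1 + 0
Back-substitute:
1 = 19 − 3·6
1 = −3·82 + 13·19
1 = 13·101 − 16·82
1 = −16·486 + 77·101
1 = 77·587 − 93·486
2834⁻¹ ≡ 494 (mod 587), so k ≡ 494·441 ≡ 77 (mod 587).
x = 2766 + 2834·77 = 220984.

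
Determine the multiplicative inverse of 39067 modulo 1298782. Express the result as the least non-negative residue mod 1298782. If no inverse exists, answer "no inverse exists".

719887

Apply the Euclidean algorithm to 1298782 and 39067:
1298782 = 33·39067 + 9571
39067 = 4·9571 + 783
9571 = 12·783 + 175
783 = 4·175 + 83
175 = 2·83 + 9
83 = 9·9 + 2
9 = 4·2 + 1
2 = 2·1 + 0
gcd = 1, so the inverse exists. Back-substitute:
1 = 9 − 4·2
1 = −4·83 + 37·9
1 = 37·175 − 78·83
1 = −78·783 + 349·175
1 = 349·9571 − 4266·783
1 = −4266·39067 + 17413·9571
1 = 17413·1298782 − 578895·39067
Hence 39067⁻¹ ≡ -578895 ≡ 719887 (mod 1298782).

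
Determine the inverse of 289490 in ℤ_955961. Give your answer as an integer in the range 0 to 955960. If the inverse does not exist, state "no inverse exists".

450222

Run Euclid on (955961, 289490):
955961 = 3·289490 + 87491
289490 = 3·87491 + 27017
87491 = 3·27017 + 6440
27017 = 4·6440 + 1257
6440 = 5·1257 + 155
1257 = 8·155 + 17
155 = 9·17 + 2
17 = 8·2 + 1
2 = 2·1 + 0
gcd = 1, so the inverse exists. Back-substitute:
1 = 17 − 8·2
1 = −8·155 + 73·17
1 = 73·1257 − 592·155
1 = −592·6440 + 3033·1257
1 = 3033·27017 − 12724·6440
1 = −12724·87491 + 41205·27017
1 = 41205·289490 − 136339·87491
1 = −136339·955961 + 450222·289490
So 289490·450222 ≡ 1 (mod 955961).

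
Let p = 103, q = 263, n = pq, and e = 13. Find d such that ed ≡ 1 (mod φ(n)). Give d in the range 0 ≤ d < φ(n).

φ(n) = (p−1)(q−1) = 102·262 = 26724.
Need d with 13·d ≡ 1 (mod 26724). Apply the extended Euclidean algorithm:
26724 = 2055×13 + 9
13 = 1×9 + 4
9 = 2×4 + 1
4 = 4×1 + 0
Back-substitute:
1 = 9 − 2·4
1 = −2·13 + 3·9
1 = 3·26724 − 6167·13
So 13·(-6167) ≡ 1 (mod 26724), hence d ≡ -6167 ≡ 20557 (mod 26724).

20557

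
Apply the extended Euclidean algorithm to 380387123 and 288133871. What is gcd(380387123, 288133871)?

Apply Euclid's algorithm to 380387123 and 288133871:
380387123 = 1·288133871 + 92253252
288133871 = 3·92253252 + 11374115
92253252 = 8·11374115 + 1260332
11374115 = 9·1260332 + 31127
1260332 = 40·31127 + 15252
31127 = 2·15252 + 623
15252 = 24·623 + 300
623 = 2·300 + 23
300 = 13·23 + 1
23 = 23·1 + 0
gcd(380387123, 288133871) = 1.
Working backward:
1 = 300 − 13·23
1 = −13·623 + 27·300
1 = 27·15252 − 661·623
1 = −661·31127 + 1349·15252
1 = 1349·1260332 − 54621·31127
1 = −54621·11374115 + 492938·1260332
1 = 492938·92253252 − 3998125·11374115
1 = −3998125·288133871 + 12487313·92253252
1 = 12487313·380387123 − 16485438·288133871
So 1 = (12487313)·380387123 + (-16485438)·288133871.

1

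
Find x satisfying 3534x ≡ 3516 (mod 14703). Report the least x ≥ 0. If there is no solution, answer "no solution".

First find gcd(3534, 14703):
14703 = 4*3534 + 567
3534 = 6*567 + 132
567 = 4*132 + 39
132 = 3*39 + 15
39 = 2*15 + 9
15 = 1*9 + 6
9 = 1*6 + 3
6 = 2*3 + 0
gcd = 3 and 3 | 3516, so solutions exist. Divide through by 3: 1178x ≡ 1172 (mod 4901).
Now find 1178⁻¹ mod 4901:
4901 = 4*1178 + 189
1178 = 6*189 + 44
189 = 4*44 + 13
44 = 3*13 + 5
13 = 2*5 + 3
5 = 1*3 + 2
3 = 1*2 + 1
2 = 2*1 + 0
Back-substitute:
1 = 3 − 2
1 = −5 + 2·3
1 = 2·13 − 5·5
1 = −5·44 + 17·13
1 = 17·189 − 73·44
1 = −73·1178 + 455·189
1 = 455·4901 − 1893·1178
So 1178·(-1893) ≡ 1 (mod 4901), i.e. 1178⁻¹ ≡ 3008.
Then x ≡ 3008·1172 ≡ 1557 (mod 4901); the smallest non-negative solution is x = 1557.

1557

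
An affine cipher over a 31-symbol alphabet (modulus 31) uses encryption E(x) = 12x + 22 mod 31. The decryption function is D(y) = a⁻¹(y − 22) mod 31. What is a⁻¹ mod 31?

Extended Euclidean algorithm:
31 = 2*12 + 7
12 = 1*7 + 5
7 = 1*5 + 2
5 = 2*2 + 1
2 = 2*1 + 0
Since gcd(12, 31) = 1, back-substitute to write 1 as a combination:
1 = 5 − 2·2
1 = −2·7 + 3·5
1 = 3·12 − 5·7
1 = −5·31 + 13·12
So 12·13 ≡ 1 (mod 31).

13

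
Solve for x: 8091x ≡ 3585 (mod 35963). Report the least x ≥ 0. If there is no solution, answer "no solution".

26656

First find gcd(8091, 35963):
35963 = 4·8091 + 3599
8091 = 2·3599 + 893
3599 = 4·893 + 27
893 = 33·27 + 2
27 = 13·2 + 1
2 = 2·1 + 0
gcd = 1, so a unique solution mod 35963 exists.
Back-substitute for the Bézout coefficients:
1 = 27 − 13·2
1 = −13·893 + 430·27
1 = 430·3599 − 1733·893
1 = −1733·8091 + 3896·3599
1 = 3896·35963 − 17317·8091
So 8091·(-17317) ≡ 1 (mod 35963), giving 8091⁻¹ ≡ 18646.
x ≡ 8091⁻¹·3585 ≡ 18646·3585 ≡ 26656 (mod 35963).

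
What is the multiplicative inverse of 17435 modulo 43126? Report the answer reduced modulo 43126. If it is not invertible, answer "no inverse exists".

8457

Extended Euclidean algorithm:
43126 = 2*17435 + 8256
17435 = 2*8256 + 923
8256 = 8*923 + 872
923 = 1*872 + 51
872 = 17*51 + 5
51 = 10*5 + 1
5 = 5*1 + 0
The gcd is 1. Working backward:
1 = 51 − 10·5
1 = −10·872 + 171·51
1 = 171·923 − 181·872
1 = −181·8256 + 1619·923
1 = 1619·17435 − 3419·8256
1 = −3419·43126 + 8457·17435
So 17435·8457 ≡ 1 (mod 43126).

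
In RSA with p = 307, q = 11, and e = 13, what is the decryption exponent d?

1177

φ(n) = (p−1)(q−1) = 306·10 = 3060.
Need d with 13·d ≡ 1 (mod 3060). Apply the extended Euclidean algorithm:
3060 = 235·13 + 5
13 = 2·5 + 3
5 = 1·3 + 2
3 = 1·2 + 1
2 = 2·1 + 0
Back-substitute:
1 = 3 − 2
1 = −5 + 2·3
1 = 2·13 − 5·5
1 = −5·3060 + 1177·13
So 13·1177 ≡ 1 (mod 3060), hence d = 1177.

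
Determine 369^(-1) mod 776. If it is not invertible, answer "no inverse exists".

633

Apply the Euclidean algorithm to 776 and 369:
776 = 2*369 + 38
369 = 9*38 + 27
38 = 1*27 + 11
27 = 2*11 + 5
11 = 2*5 + 1
5 = 5*1 + 0
Since gcd(369, 776) = 1, back-substitute to write 1 as a combination:
1 = 11 − 2·5
1 = −2·27 + 5·11
1 = 5·38 − 7·27
1 = −7·369 + 68·38
1 = 68·776 − 143·369
Thus 369·(-143) ≡ 1 (mod 776); reducing, -143 mod 776 = 633.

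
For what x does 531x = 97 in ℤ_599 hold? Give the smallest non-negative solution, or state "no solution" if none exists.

First find gcd(531, 599):
599 = 1×531 + 68
531 = 7×68 + 55
68 = 1×55 + 13
55 = 4×13 + 3
13 = 4×3 + 1
3 = 3×1 + 0
gcd = 1, so a unique solution mod 599 exists.
Back-substitute for the Bézout coefficients:
1 = 13 − 4·3
1 = −4·55 + 17·13
1 = 17·68 − 21·55
1 = −21·531 + 164·68
1 = 164·599 − 185·531
So 531·(-185) ≡ 1 (mod 599), giving 531⁻¹ ≡ 414.
x ≡ 531⁻¹·97 ≡ 414·97 ≡ 25 (mod 599).

25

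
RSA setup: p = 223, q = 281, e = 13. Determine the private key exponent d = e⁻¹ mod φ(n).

52597

φ(n) = (p−1)(q−1) = 222·280 = 62160.
Need d with 13·d ≡ 1 (mod 62160). Apply the extended Euclidean algorithm:
62160 = 4781*13 + 7
13 = 1*7 + 6
7 = 1*6 + 1
6 = 6*1 + 0
Back-substitute:
1 = 7 − 6
1 = −13 + 2·7
1 = 2·62160 − 9563·13
So 13·(-9563) ≡ 1 (mod 62160), hence d ≡ -9563 ≡ 52597 (mod 62160).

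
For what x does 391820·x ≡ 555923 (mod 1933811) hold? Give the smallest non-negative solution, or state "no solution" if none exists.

gcd(391820, 1933811):
1933811 = 4*391820 + 366531
391820 = 1*366531 + 25289
366531 = 14*25289 + 12485
25289 = 2*12485 + 319
12485 = 39*319 + 44
319 = 7*44 + 11
44 = 4*11 + 0
gcd = 11, but 11 ∤ 555923, so the congruence has no solution.

no solution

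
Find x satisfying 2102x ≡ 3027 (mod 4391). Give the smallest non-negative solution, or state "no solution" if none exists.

First find gcd(2102, 4391):
4391 = 2·2102 + 187
2102 = 11·187 + 45
187 = 4·45 + 7
45 = 6·7 + 3
7 = 2·3 + 1
3 = 3·1 + 0
gcd = 1, so a unique solution mod 4391 exists.
Back-substitute for the Bézout coefficients:
1 = 7 − 2·3
1 = −2·45 + 13·7
1 = 13·187 − 54·45
1 = −54·2102 + 607·187
1 = 607·4391 − 1268·2102
So 2102·(-1268) ≡ 1 (mod 4391), giving 2102⁻¹ ≡ 3123.
x ≡ 2102⁻¹·3027 ≡ 3123·3027 ≡ 3889 (mod 4391).

3889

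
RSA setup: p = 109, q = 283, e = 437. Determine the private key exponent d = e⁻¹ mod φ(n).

φ(n) = (p−1)(q−1) = 108·282 = 30456.
Need d with 437·d ≡ 1 (mod 30456). Apply the extended Euclidean algorithm:
30456 = 69·437 + 303
437 = 1·303 + 134
303 = 2·134 + 35
134 = 3·35 + 29
35 = 1·29 + 6
29 = 4·6 + 5
6 = 1·5 + 1
5 = 5·1 + 0
Back-substitute:
1 = 6 − 5
1 = −29 + 5·6
1 = 5·35 − 6·29
1 = −6·134 + 23·35
1 = 23·303 − 52·134
1 = −52·437 + 75·303
1 = 75·30456 − 5227·437
So 437·(-5227) ≡ 1 (mod 30456), hence d ≡ -5227 ≡ 25229 (mod 30456).

25229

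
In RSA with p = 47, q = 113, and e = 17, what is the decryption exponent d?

4849

φ(n) = (p−1)(q−1) = 46·112 = 5152.
Need d with 17·d ≡ 1 (mod 5152). Apply the extended Euclidean algorithm:
5152 = 303*17 + 1
17 = 17*1 + 0
Back-substitute:
1 = 5152 − 303·17
So 17·(-303) ≡ 1 (mod 5152), hence d ≡ -303 ≡ 4849 (mod 5152).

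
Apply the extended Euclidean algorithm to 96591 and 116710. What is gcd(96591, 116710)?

11

Repeated division:
116710 = 1×96591 + 20119
96591 = 4×20119 + 16115
20119 = 1×16115 + 4004
16115 = 4×4004 + 99
4004 = 40×99 + 44
99 = 2×44 + 11
44 = 4×11 + 0
gcd(96591, 116710) = 11.
Express as a combination:
11 = 99 − 2·44
11 = −2·4004 + 81·99
11 = 81·16115 − 326·4004
11 = −326·20119 + 407·16115
11 = 407·96591 − 1954·20119
11 = −1954·116710 + 2361·96591
So 11 = (-1954)·116710 + (2361)·96591.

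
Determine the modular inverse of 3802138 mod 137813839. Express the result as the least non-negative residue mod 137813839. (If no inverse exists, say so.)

Run Euclid on (137813839, 3802138):
137813839 = 36·3802138 + 936871
3802138 = 4·936871 + 54654
936871 = 17·54654 + 7753
54654 = 7·7753 + 383
7753 = 20·383 + 93
383 = 4·93 + 11
93 = 8·11 + 5
11 = 2·5 + 1
5 = 5·1 + 0
Since gcd(3802138, 137813839) = 1, back-substitute to write 1 as a combination:
1 = 11 − 2·5
1 = −2·93 + 17·11
1 = 17·383 − 70·93
1 = −70·7753 + 1417·383
1 = 1417·54654 − 9989·7753
1 = −9989·936871 + 171230·54654
1 = 171230·3802138 − 694909·936871
1 = −694909·137813839 + 25187954·3802138
So 3802138·25187954 ≡ 1 (mod 137813839).

25187954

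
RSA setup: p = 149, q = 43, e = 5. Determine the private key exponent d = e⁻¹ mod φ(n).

4973

φ(n) = (p−1)(q−1) = 148·42 = 6216.
Need d with 5·d ≡ 1 (mod 6216). Apply the extended Euclidean algorithm:
6216 = 1243·5 + 1
5 = 5·1 + 0
Back-substitute:
1 = 6216 − 1243·5
So 5·(-1243) ≡ 1 (mod 6216), hence d ≡ -1243 ≡ 4973 (mod 6216).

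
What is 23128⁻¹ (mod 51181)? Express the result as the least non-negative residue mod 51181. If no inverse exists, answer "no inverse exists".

43044

Apply the Euclidean algorithm to 51181 and 23128:
51181 = 2×23128 + 4925
23128 = 4×4925 + 3428
4925 = 1×3428 + 1497
3428 = 2×1497 + 434
1497 = 3×434 + 195
434 = 2×195 + 44
195 = 4×44 + 19
44 = 2×19 + 6
19 = 3×6 + 1
6 = 6×1 + 0
gcd = 1, so the inverse exists. Back-substitute:
1 = 19 − 3·6
1 = −3·44 + 7·19
1 = 7·195 − 31·44
1 = −31·434 + 69·195
1 = 69·1497 − 238·434
1 = −238·3428 + 545·1497
1 = 545·4925 − 783·3428
1 = −783·23128 + 3677·4925
1 = 3677·51181 − 8137·23128
Thus 23128·(-8137) ≡ 1 (mod 51181); reducing, -8137 mod 51181 = 43044.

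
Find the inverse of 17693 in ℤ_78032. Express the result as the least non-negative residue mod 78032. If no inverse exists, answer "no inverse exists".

Apply the Euclidean algorithm to 78032 and 17693:
78032 = 4·17693 + 7260
17693 = 2·7260 + 3173
7260 = 2·3173 + 914
3173 = 3·914 + 431
914 = 2·431 + 52
431 = 8·52 + 15
52 = 3·15 + 7
15 = 2·7 + 1
7 = 7·1 + 0
Since gcd(17693, 78032) = 1, back-substitute to write 1 as a combination:
1 = 15 − 2·7
1 = −2·52 + 7·15
1 = 7·431 − 58·52
1 = −58·914 + 123·431
1 = 123·3173 − 427·914
1 = −427·7260 + 977·3173
1 = 977·17693 − 2381·7260
1 = −2381·78032 + 10501·17693
So 17693·10501 ≡ 1 (mod 78032).

10501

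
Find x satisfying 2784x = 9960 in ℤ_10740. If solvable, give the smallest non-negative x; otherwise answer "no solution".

First find gcd(2784, 10740):
10740 = 3*2784 + 2388
2784 = 1*2388 + 396
2388 = 6*396 + 12
396 = 33*12 + 0
gcd = 12 and 12 | 9960, so solutions exist. Divide through by 12: 232x ≡ 830 (mod 895).
Now find 232⁻¹ mod 895:
895 = 3·232 + 199
232 = 1·199 + 33
199 = 6·33 + 1
33 = 33·1 + 0
Back-substitute:
1 = 199 − 6·33
1 = −6·232 + 7·199
1 = 7·895 − 27·232
So 232·(-27) ≡ 1 (mod 895), i.e. 232⁻¹ ≡ 868.
Then x ≡ 868·830 ≡ 860 (mod 895); the smallest non-negative solution is x = 860.

860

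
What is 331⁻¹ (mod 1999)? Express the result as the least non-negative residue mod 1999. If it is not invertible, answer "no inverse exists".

gcd(1999, 331) by repeated division:
1999 = 6·331 + 13
331 = 25·13 + 6
13 = 2·6 + 1
6 = 6·1 + 0
The gcd is 1. Working backward:
1 = 13 − 2·6
1 = −2·331 + 51·13
1 = 51·1999 − 308·331
So 331·(-308) ≡ 1 (mod 1999), and -308 ≡ 1691 (mod 1999).

1691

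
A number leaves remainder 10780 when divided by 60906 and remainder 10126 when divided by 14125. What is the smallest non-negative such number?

205020376

Write x = 10780 + 60906·k. Then 60906·k ≡ 10126 − 10780 ≡ 13471 (mod 14125).
Need 60906⁻¹ mod 14125. Extended Euclid on (14125, 4406):
14125 = 3*4406 + 907
4406 = 4*907 + 778
907 = 1*778 + 129
778 = 6*129 + 4
129 = 32*4 + 1
4 = 4*1 + 0
Back-substitute:
1 = 129 − 32·4
1 = −32·778 + 193·129
1 = 193·907 − 225·778
1 = −225·4406 + 1093·907
1 = 1093·14125 − 3504·4406
60906⁻¹ ≡ 10621 (mod 14125), so k ≡ 10621·13471 ≡ 3366 (mod 14125).
x = 10780 + 60906·3366 = 205020376.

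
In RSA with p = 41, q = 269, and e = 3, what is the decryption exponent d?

φ(n) = (p−1)(q−1) = 40·268 = 10720.
Need d with 3·d ≡ 1 (mod 10720). Apply the extended Euclidean algorithm:
10720 = 3573·3 + 1
3 = 3·1 + 0
Back-substitute:
1 = 10720 − 3573·3
So 3·(-3573) ≡ 1 (mod 10720), hence d ≡ -3573 ≡ 7147 (mod 10720).

7147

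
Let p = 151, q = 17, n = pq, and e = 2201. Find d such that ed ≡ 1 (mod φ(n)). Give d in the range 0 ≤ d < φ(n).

1001

φ(n) = (p−1)(q−1) = 150·16 = 2400.
Need d with 2201·d ≡ 1 (mod 2400). Apply the extended Euclidean algorithm:
2400 = 1×2201 + 199
2201 = 11×199 + 12
199 = 16×12 + 7
12 = 1×7 + 5
7 = 1×5 + 2
5 = 2×2 + 1
2 = 2×1 + 0
Back-substitute:
1 = 5 − 2·2
1 = −2·7 + 3·5
1 = 3·12 − 5·7
1 = −5·199 + 83·12
1 = 83·2201 − 918·199
1 = −918·2400 + 1001·2201
So 2201·1001 ≡ 1 (mod 2400), hence d = 1001.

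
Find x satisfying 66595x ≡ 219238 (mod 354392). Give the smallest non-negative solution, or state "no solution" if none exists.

194114

First find gcd(66595, 354392):
354392 = 5·66595 + 21417
66595 = 3·21417 + 2344
21417 = 9·2344 + 321
2344 = 7·321 + 97
321 = 3·97 + 30
97 = 3·30 + 7
30 = 4·7 + 2
7 = 3·2 + 1
2 = 2·1 + 0
gcd = 1, so a unique solution mod 354392 exists.
Back-substitute for the Bézout coefficients:
1 = 7 − 3·2
1 = −3·30 + 13·7
1 = 13·97 − 42·30
1 = −42·321 + 139·97
1 = 139·2344 − 1015·321
1 = −1015·21417 + 9274·2344
1 = 9274·66595 − 28837·21417
1 = −28837·354392 + 153459·66595
So 66595·(153459) ≡ 1 (mod 354392), giving 66595⁻¹ ≡ 153459.
x ≡ 66595⁻¹·219238 ≡ 153459·219238 ≡ 194114 (mod 354392).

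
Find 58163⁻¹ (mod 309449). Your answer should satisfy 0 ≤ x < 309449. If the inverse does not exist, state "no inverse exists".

Compute gcd(58163, 309449):
309449 = 5·58163 + 18634
58163 = 3·18634 + 2261
18634 = 8·2261 + 546
2261 = 4·546 + 77
546 = 7·77 + 7
77 = 11·7 + 0
gcd(58163, 309449) = 7 ≠ 1, so 58163 has no multiplicative inverse modulo 309449.

no inverse exists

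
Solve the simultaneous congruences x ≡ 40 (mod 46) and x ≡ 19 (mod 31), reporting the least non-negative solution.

Write x = 40 + 46·k. Then 46·k ≡ 19 − 40 ≡ 10 (mod 31).
Need 46⁻¹ mod 31. Extended Euclid on (31, 15):
31 = 2·15 + 1
15 = 15·1 + 0
Back-substitute:
1 = 31 − 2·15
46⁻¹ ≡ 29 (mod 31), so k ≡ 29·10 ≡ 11 (mod 31).
x = 40 + 46·11 = 546.

546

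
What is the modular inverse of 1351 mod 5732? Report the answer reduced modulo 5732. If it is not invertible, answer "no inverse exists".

gcd(5732, 1351) by repeated division:
5732 = 4*1351 + 328
1351 = 4*328 + 39
328 = 8*39 + 16
39 = 2*16 + 7
16 = 2*7 + 2
7 = 3*2 + 1
2 = 2*1 + 0
Since gcd(1351, 5732) = 1, back-substitute to write 1 as a combination:
1 = 7 − 3·2
1 = −3·16 + 7·7
1 = 7·39 − 17·16
1 = −17·328 + 143·39
1 = 143·1351 − 589·328
1 = −589·5732 + 2499·1351
So 1351·2499 ≡ 1 (mod 5732).

2499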